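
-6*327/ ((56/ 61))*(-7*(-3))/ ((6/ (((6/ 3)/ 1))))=-14960.25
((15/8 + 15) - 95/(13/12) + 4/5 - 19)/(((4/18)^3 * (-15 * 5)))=11248227/104000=108.16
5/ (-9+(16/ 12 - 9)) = -3/ 10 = -0.30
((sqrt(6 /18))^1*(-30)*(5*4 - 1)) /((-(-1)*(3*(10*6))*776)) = -19*sqrt(3) /13968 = -0.00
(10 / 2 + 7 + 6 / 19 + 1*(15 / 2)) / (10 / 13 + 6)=9789 / 3344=2.93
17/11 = 1.55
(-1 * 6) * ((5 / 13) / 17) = -30 / 221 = -0.14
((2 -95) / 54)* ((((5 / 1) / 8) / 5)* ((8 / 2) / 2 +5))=-217 / 144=-1.51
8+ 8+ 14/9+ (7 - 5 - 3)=149/9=16.56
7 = 7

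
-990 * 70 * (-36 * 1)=2494800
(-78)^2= 6084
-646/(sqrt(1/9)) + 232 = -1706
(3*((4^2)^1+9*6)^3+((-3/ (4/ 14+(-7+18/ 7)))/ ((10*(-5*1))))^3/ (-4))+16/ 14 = 87837081056064827/ 85361500000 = 1029001.14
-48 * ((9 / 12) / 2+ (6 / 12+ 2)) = -138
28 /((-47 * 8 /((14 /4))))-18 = -3433 /188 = -18.26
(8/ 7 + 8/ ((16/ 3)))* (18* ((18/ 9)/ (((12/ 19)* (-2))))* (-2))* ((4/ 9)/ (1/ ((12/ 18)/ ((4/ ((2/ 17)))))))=1406/ 1071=1.31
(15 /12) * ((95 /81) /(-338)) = -0.00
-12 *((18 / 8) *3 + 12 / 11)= -1035 / 11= -94.09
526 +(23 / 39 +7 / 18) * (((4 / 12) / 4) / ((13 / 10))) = 9601697 / 18252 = 526.06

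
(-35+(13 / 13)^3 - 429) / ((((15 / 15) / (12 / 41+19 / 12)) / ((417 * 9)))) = -534613599 / 164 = -3259839.02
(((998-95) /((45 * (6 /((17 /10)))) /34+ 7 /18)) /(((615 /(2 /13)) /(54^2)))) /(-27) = -338213232 /70150795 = -4.82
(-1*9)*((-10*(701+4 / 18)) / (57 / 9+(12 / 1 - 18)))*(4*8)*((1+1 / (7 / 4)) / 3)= 3173531.43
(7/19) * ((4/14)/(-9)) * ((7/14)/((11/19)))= -1/99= -0.01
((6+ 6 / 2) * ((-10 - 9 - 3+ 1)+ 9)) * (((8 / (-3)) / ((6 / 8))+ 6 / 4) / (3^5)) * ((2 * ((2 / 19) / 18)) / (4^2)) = 37 / 55404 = 0.00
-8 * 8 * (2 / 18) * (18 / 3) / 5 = -128 / 15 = -8.53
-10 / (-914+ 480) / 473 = 5 / 102641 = 0.00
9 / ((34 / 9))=81 / 34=2.38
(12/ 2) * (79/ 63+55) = 7088/ 21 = 337.52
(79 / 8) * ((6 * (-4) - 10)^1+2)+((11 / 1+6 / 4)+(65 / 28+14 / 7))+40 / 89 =-744433 / 2492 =-298.73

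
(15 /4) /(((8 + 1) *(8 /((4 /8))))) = 5 /192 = 0.03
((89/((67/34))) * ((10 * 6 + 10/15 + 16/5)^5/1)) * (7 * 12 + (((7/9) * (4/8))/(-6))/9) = 49836185465891254469872/12363384375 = 4030950098636.83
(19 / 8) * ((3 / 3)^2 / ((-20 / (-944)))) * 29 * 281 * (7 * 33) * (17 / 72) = 11957752961 / 240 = 49823970.67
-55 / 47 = -1.17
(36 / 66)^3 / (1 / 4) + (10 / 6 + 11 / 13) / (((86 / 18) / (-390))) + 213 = 488361 / 57233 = 8.53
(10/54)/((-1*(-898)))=0.00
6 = 6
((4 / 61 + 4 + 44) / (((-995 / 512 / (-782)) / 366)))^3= 349442554241898817613098647552 / 985074875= 354737049040966370818.36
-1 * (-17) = 17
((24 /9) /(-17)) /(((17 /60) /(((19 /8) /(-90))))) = 38 /2601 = 0.01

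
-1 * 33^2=-1089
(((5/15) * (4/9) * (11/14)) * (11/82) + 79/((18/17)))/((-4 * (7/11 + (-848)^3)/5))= 12722215/83166013618632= 0.00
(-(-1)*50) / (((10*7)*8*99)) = 0.00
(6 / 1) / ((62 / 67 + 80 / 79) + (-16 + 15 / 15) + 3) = -15879 / 26629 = -0.60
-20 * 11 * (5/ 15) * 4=-880/ 3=-293.33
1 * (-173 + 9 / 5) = -856 / 5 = -171.20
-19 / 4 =-4.75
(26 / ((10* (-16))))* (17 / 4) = -221 / 320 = -0.69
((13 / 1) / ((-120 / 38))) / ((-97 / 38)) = 4693 / 2910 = 1.61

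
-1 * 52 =-52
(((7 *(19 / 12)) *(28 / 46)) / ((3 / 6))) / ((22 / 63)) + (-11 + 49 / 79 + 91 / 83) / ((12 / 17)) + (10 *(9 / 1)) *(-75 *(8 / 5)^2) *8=-2751443499209 / 19907052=-138214.51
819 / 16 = 51.19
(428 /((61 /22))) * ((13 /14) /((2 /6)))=183612 /427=430.00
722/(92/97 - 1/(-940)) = 65831960/86577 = 760.39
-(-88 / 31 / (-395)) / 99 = -8 / 110205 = -0.00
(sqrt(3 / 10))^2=3 / 10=0.30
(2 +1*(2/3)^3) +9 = 305/27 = 11.30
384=384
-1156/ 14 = -578/ 7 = -82.57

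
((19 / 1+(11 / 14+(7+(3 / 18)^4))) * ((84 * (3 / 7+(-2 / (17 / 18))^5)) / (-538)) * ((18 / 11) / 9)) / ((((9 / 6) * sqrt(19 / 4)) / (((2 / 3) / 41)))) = 1655623132498 * sqrt(19) / 45261217485099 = 0.16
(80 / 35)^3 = 4096 / 343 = 11.94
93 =93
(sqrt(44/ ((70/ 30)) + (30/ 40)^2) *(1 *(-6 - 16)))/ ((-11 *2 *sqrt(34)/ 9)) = 45 *sqrt(20706)/ 952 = 6.80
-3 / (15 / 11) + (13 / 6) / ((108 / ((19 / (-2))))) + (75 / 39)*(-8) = -1497383 / 84240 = -17.78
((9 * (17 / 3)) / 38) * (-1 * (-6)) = 153 / 19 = 8.05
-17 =-17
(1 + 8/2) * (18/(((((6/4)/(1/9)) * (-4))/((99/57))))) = -55/19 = -2.89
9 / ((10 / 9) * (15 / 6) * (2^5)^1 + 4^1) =81 / 836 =0.10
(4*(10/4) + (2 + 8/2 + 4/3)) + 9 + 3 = 88/3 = 29.33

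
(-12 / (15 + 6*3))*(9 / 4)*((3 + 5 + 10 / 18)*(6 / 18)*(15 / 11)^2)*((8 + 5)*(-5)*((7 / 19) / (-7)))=-34125 / 2299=-14.84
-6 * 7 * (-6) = 252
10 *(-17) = -170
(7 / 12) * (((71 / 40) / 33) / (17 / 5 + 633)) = 497 / 10080576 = 0.00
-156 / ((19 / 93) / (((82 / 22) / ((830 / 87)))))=-25875018 / 86735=-298.32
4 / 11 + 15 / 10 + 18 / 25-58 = -30479 / 550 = -55.42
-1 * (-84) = 84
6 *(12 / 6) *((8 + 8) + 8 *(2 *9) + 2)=1944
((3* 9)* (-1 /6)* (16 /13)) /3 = -24 /13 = -1.85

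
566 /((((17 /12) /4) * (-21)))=-9056 /119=-76.10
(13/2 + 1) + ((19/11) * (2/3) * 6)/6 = 571/66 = 8.65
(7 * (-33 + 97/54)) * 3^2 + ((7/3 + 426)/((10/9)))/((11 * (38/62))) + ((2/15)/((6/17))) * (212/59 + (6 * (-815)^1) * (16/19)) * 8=-7958851982/554895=-14342.99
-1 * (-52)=52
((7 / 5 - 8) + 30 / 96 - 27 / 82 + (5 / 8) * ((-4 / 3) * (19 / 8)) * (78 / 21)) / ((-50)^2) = -962113 / 172200000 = -0.01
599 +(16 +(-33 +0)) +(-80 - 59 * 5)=207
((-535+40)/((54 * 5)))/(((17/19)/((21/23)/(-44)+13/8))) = -3629/1104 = -3.29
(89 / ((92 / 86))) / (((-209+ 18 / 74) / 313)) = -44320487 / 355304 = -124.74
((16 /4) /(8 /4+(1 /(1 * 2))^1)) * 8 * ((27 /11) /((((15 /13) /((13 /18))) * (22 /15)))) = 8112 /605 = 13.41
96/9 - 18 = -7.33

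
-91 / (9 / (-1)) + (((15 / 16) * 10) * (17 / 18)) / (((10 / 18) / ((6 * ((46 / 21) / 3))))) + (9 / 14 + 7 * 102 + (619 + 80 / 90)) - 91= 37057 / 28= 1323.46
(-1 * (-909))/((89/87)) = 79083/89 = 888.57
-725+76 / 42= -15187 / 21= -723.19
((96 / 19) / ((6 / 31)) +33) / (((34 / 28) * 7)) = 2246 / 323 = 6.95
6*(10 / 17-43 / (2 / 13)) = -28449 / 17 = -1673.47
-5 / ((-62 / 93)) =7.50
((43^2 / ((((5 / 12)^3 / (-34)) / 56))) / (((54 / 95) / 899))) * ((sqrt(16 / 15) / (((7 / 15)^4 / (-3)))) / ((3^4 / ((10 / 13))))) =54979284275200 * sqrt(15) / 4459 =47753723342.51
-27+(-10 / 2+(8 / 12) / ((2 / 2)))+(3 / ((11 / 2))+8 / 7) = -6848 / 231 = -29.65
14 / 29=0.48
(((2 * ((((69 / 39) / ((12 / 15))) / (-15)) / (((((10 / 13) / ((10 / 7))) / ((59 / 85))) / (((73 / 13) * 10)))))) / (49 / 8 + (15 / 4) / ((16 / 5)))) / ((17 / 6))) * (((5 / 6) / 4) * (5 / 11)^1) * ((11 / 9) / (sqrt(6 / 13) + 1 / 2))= 79248800 / 280588077- 158497600 * sqrt(78) / 3647645001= -0.10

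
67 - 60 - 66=-59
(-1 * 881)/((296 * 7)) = -881/2072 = -0.43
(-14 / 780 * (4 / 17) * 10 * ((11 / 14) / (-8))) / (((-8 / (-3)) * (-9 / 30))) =-55 / 10608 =-0.01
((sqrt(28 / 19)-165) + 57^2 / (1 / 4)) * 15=30 * sqrt(133) / 19 + 192465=192483.21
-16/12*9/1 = -12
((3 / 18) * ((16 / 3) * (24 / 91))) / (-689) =-64 / 188097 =-0.00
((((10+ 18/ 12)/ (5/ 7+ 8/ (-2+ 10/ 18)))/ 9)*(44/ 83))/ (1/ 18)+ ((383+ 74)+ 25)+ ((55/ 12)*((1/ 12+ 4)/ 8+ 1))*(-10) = 8610106817/ 20987712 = 410.25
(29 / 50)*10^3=580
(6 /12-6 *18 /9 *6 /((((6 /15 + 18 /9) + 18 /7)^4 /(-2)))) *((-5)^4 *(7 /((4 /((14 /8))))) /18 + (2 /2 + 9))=313833930395 /3666544704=85.59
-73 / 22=-3.32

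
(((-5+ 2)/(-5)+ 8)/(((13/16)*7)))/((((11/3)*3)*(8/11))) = 86/455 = 0.19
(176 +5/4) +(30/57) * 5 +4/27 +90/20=184.53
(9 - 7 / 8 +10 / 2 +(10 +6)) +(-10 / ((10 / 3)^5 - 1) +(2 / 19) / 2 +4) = 502705191 / 15163064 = 33.15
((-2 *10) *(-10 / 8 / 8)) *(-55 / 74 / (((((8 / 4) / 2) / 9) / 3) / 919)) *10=-170589375 / 296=-576315.46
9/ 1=9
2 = 2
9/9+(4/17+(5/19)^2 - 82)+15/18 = -2940683/36822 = -79.86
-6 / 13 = -0.46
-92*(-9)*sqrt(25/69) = 498.40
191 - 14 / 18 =1712 / 9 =190.22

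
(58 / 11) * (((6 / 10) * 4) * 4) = 2784 / 55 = 50.62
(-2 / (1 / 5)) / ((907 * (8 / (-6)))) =15 / 1814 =0.01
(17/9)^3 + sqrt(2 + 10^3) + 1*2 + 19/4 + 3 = 48083/2916 + sqrt(1002) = 48.14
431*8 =3448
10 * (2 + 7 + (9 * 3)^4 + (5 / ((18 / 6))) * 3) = 5314550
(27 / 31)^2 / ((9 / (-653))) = -52893 / 961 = -55.04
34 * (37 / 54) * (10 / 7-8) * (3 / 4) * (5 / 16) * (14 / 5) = -14467 / 144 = -100.47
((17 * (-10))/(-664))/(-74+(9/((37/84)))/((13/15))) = -40885/8052328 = -0.01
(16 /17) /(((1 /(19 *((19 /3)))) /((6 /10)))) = 5776 /85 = 67.95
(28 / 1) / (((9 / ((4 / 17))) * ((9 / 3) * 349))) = 112 / 160191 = 0.00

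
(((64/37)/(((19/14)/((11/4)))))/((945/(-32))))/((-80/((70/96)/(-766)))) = -154/109045845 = -0.00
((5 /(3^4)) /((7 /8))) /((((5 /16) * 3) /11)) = 1408 /1701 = 0.83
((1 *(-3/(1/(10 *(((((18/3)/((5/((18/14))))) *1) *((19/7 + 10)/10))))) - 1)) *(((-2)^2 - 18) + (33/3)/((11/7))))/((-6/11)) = -161293/210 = -768.06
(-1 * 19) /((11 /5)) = -95 /11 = -8.64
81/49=1.65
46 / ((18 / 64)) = 163.56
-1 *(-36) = 36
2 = 2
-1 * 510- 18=-528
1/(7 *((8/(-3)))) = -3/56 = -0.05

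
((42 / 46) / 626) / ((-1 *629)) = -21 / 9056342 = -0.00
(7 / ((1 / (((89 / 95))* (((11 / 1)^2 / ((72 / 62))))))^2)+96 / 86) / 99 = 673.74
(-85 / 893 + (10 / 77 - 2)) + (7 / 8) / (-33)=-3287045 / 1650264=-1.99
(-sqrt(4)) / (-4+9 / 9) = 2 / 3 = 0.67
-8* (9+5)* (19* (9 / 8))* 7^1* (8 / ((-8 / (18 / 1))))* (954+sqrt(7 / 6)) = 50274* sqrt(42)+287768376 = 288094188.76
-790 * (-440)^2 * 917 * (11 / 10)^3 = -186672281488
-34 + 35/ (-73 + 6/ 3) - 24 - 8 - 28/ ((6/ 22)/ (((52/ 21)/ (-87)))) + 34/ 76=-63.12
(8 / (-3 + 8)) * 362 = 2896 / 5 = 579.20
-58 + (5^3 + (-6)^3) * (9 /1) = -877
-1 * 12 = -12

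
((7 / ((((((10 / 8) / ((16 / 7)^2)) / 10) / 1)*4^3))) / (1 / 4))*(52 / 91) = 512 / 49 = 10.45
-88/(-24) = 11/3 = 3.67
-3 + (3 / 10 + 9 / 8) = -1.58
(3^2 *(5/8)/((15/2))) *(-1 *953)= -2859/4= -714.75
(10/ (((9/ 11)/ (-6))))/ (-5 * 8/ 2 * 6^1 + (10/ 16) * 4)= 88/ 141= 0.62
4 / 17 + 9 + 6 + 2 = 293 / 17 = 17.24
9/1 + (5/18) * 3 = 59/6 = 9.83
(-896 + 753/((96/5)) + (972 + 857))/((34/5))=155555/1088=142.97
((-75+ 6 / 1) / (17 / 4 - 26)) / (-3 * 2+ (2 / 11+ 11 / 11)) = -1012 / 1537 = -0.66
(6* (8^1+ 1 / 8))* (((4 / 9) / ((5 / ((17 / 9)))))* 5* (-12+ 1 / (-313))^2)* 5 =77985645725 / 2645163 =29482.36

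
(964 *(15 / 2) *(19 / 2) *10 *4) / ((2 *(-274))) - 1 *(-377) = -635201 / 137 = -4636.50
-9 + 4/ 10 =-43/ 5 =-8.60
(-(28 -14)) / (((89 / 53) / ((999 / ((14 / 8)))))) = -423576 / 89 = -4759.28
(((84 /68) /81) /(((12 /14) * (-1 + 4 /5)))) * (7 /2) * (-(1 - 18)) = -5.29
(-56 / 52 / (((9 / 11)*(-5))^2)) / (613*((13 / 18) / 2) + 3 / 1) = -6776 / 23625225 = -0.00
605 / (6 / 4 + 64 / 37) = 44770 / 239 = 187.32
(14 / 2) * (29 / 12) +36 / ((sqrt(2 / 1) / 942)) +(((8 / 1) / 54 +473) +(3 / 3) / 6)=52945 / 108 +16956 * sqrt(2)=24469.64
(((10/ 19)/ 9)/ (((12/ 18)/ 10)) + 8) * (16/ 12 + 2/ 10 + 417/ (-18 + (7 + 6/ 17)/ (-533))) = -26778747556/ 139555665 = -191.89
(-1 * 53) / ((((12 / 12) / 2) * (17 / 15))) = -1590 / 17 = -93.53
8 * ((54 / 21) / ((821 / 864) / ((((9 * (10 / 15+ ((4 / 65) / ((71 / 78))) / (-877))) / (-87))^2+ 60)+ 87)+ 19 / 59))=87965326276247294885376 / 1404687105876028227673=62.62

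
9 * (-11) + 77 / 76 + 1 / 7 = -52053 / 532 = -97.84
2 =2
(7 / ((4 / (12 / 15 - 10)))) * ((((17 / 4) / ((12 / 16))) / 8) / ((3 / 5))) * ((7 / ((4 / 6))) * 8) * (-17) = 325703 / 12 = 27141.92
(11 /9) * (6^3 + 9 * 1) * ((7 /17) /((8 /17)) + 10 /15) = 10175 /24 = 423.96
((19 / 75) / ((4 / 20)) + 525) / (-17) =-7894 / 255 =-30.96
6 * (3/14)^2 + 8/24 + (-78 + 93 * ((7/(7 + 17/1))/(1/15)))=387473/1176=329.48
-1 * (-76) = 76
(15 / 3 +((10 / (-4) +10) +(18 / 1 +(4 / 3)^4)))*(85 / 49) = 66215 / 1134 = 58.39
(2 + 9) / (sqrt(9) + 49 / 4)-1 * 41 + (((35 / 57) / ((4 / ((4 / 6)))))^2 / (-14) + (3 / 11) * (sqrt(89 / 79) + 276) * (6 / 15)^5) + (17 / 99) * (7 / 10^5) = -77518744793737 / 1962071100000 + 96 * sqrt(7031) / 2715625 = -39.51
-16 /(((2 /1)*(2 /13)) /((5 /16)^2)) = -325 /64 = -5.08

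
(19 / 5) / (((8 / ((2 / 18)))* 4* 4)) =19 / 5760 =0.00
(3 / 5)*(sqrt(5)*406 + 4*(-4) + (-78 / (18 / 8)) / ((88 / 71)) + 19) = -824 / 55 + 1218*sqrt(5) / 5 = 529.72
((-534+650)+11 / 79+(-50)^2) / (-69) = -206675 / 5451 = -37.92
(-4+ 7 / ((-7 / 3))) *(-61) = 427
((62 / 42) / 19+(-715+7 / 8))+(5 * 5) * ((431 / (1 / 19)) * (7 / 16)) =567238447 / 6384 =88853.14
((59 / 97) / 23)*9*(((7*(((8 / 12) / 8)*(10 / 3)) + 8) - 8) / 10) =413 / 8924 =0.05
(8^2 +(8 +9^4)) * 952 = 6314616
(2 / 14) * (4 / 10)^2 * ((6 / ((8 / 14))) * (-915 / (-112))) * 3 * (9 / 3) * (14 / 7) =4941 / 140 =35.29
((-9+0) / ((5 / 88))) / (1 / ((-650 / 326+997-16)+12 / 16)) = -126482598 / 815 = -155193.37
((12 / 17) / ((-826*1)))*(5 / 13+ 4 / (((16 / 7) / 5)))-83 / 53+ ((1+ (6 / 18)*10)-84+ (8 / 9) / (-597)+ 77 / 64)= -133142277900811 / 1663470139968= -80.04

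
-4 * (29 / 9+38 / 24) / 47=-173 / 423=-0.41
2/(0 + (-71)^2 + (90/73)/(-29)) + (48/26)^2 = 6147618778/1803518483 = 3.41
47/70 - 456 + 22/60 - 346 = -84101/105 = -800.96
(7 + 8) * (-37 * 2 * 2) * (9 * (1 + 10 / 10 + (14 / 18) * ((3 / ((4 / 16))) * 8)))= -1531800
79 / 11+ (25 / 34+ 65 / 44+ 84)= 69859 / 748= 93.39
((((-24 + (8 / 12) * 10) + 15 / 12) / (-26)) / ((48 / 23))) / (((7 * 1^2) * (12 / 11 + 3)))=48829 / 4717440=0.01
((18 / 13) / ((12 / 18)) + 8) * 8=1048 / 13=80.62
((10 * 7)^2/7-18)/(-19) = -682/19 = -35.89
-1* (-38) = 38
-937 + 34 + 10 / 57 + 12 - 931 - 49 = -106637 / 57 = -1870.82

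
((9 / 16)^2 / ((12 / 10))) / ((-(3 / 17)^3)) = -47.98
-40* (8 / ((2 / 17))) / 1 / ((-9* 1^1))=2720 / 9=302.22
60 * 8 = 480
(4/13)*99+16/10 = 2084/65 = 32.06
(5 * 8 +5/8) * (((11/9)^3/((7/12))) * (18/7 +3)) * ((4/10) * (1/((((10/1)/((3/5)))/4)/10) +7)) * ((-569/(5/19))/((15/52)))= -19965926.44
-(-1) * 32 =32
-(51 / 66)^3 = -4913 / 10648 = -0.46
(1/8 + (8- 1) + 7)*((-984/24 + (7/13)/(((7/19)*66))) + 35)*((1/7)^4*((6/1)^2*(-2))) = 1738731/686686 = 2.53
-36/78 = -6/13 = -0.46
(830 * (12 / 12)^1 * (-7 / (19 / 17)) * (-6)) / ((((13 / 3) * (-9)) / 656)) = -129586240 / 247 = -524640.65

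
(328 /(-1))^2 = 107584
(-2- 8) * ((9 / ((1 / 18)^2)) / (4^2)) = -3645 / 2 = -1822.50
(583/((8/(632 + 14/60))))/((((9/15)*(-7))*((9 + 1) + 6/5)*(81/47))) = -2598573835/4572288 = -568.33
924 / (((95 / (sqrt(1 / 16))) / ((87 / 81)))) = 2.61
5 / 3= 1.67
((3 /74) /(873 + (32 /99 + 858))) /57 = 99 /240989806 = 0.00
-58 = -58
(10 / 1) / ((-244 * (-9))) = 5 / 1098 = 0.00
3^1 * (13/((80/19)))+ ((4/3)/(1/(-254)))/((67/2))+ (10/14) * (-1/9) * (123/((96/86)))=-202439/21105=-9.59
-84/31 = -2.71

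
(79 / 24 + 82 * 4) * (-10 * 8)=-79510 / 3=-26503.33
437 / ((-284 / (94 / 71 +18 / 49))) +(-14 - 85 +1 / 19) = -476590633 / 4693171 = -101.55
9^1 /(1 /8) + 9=81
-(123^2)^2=-228886641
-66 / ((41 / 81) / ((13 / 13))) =-5346 / 41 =-130.39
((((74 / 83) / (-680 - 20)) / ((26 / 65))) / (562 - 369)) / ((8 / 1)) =-37 / 17941280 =-0.00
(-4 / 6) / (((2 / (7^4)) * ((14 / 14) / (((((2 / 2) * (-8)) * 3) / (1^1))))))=19208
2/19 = 0.11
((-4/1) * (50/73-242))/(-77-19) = -734/73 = -10.05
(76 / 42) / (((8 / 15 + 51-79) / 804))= -38190 / 721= -52.97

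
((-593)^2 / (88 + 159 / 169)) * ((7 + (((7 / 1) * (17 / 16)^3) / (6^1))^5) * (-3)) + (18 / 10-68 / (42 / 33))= -230679892939185849638291075948269 / 1572137967674833292828344320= -146730.06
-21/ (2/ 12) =-126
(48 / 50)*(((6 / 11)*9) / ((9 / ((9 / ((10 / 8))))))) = 5184 / 1375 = 3.77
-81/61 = -1.33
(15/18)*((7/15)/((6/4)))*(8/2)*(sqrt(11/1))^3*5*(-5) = -945.85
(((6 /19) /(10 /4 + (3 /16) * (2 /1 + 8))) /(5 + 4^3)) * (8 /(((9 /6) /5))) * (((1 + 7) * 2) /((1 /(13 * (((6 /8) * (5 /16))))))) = 4160 /3059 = 1.36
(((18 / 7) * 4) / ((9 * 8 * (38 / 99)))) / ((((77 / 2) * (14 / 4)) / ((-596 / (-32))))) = 0.05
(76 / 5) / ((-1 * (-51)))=76 / 255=0.30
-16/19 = -0.84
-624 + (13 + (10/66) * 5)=-20138/33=-610.24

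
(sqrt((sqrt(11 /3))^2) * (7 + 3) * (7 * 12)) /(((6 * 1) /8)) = 1120 * sqrt(33) /3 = 2144.64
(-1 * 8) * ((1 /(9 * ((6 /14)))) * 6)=-112 /9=-12.44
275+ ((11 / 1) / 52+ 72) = 18055 / 52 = 347.21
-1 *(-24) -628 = -604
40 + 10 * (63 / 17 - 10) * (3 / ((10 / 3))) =-283 / 17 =-16.65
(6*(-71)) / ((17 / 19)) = -476.12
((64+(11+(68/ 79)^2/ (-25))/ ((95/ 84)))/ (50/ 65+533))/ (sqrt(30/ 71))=7100669446*sqrt(2130)/ 1542786901875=0.21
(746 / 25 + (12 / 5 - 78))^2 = 1308736 / 625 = 2093.98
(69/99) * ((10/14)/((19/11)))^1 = 115/399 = 0.29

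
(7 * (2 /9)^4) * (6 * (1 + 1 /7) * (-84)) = -7168 /729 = -9.83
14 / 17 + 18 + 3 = 371 / 17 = 21.82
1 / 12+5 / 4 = 4 / 3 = 1.33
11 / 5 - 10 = -39 / 5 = -7.80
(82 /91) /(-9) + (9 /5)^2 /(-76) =-222139 /1556100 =-0.14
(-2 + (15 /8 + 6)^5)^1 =30284.76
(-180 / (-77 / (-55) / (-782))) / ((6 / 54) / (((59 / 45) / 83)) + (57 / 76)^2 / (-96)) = 21260390400 / 1486121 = 14305.96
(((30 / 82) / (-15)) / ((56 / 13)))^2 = 169 / 5271616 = 0.00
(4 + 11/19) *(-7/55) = -0.58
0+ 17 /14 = 17 /14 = 1.21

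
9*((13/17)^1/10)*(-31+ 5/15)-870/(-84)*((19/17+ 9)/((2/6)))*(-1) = -199608/595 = -335.48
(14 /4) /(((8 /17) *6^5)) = 119 /124416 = 0.00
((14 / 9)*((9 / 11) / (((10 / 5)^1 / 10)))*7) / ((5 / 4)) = 392 / 11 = 35.64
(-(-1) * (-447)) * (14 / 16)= -3129 / 8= -391.12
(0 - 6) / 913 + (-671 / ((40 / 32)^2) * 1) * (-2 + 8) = -58811958 / 22825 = -2576.65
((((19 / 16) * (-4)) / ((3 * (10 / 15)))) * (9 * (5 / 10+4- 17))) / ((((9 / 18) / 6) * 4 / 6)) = 38475 / 8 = 4809.38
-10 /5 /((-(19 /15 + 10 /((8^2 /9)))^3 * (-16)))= -13824000 /2111932187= -0.01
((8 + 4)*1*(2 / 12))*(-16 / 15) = -32 / 15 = -2.13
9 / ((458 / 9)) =81 / 458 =0.18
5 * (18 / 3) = 30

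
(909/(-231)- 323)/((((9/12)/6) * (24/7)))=-25174/33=-762.85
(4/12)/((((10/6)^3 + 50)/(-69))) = -621/1475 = -0.42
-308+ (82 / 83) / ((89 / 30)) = -2272736 / 7387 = -307.67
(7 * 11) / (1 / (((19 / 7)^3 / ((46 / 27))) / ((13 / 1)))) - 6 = 1861311 / 29302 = 63.52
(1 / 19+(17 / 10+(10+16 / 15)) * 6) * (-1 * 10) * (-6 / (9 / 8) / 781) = 21184 / 4047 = 5.23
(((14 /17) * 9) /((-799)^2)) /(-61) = -126 /662021837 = -0.00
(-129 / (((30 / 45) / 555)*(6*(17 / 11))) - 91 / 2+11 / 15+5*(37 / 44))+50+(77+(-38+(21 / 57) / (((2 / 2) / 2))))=-614617627 / 53295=-11532.37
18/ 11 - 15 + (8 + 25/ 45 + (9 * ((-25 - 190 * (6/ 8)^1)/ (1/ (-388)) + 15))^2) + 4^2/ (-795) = 8979654200749207/ 26235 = 342277652020.17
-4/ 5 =-0.80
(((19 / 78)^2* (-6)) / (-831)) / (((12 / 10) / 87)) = 52345 / 1685268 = 0.03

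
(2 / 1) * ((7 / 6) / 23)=7 / 69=0.10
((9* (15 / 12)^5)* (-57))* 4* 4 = -1603125 / 64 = -25048.83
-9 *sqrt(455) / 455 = -0.42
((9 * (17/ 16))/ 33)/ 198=17/ 11616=0.00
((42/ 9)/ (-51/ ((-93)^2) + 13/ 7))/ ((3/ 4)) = 47089/ 14010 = 3.36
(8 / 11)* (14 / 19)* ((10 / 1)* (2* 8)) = 85.74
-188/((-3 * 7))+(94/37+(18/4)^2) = 98657/3108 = 31.74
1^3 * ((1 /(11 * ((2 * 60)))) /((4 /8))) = 0.00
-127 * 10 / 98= -635 / 49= -12.96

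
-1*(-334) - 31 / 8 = 2641 / 8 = 330.12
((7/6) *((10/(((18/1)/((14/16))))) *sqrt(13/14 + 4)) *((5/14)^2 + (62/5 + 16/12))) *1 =40751 *sqrt(966)/72576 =17.45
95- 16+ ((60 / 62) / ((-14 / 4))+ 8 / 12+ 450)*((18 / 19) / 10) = 2508197 / 20615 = 121.67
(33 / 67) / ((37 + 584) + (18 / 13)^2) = 1859 / 2351097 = 0.00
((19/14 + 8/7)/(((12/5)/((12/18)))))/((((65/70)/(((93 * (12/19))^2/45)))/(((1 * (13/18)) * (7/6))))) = 470890/9747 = 48.31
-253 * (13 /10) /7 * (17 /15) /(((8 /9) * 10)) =-5.99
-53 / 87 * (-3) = 53 / 29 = 1.83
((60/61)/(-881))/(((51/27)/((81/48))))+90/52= 82176345/47507044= 1.73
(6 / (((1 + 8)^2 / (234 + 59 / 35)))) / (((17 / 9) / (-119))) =-1099.87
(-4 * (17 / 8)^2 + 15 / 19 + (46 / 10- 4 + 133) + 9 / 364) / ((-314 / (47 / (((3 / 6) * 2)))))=-756407049 / 43432480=-17.42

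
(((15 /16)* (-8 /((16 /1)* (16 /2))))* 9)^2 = 18225 /65536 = 0.28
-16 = -16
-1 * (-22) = 22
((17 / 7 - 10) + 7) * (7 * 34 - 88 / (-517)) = -136.10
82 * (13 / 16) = 533 / 8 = 66.62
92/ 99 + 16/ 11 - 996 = -98368/ 99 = -993.62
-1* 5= -5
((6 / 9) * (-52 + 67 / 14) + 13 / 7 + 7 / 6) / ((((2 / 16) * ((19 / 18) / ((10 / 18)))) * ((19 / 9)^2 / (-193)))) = 249085800 / 48013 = 5187.88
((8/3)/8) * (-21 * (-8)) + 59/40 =2299/40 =57.48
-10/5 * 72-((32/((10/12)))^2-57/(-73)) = -1619.34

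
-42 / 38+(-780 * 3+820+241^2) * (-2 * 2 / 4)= -1074680 / 19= -56562.11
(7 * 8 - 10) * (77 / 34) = 1771 / 17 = 104.18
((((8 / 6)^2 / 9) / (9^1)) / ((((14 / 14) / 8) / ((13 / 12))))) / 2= 208 / 2187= 0.10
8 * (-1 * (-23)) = 184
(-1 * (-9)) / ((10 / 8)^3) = 576 / 125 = 4.61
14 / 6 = 7 / 3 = 2.33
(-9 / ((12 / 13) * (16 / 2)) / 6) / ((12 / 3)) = -13 / 256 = -0.05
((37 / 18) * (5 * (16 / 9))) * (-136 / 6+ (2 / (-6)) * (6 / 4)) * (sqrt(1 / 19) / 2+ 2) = -205720 / 243 - 51430 * sqrt(19) / 4617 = -895.14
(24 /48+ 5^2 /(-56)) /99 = 1 /1848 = 0.00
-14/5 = -2.80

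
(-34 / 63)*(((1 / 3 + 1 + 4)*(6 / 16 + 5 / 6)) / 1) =-1972 / 567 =-3.48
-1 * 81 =-81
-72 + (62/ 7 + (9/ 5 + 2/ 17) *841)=922011/ 595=1549.60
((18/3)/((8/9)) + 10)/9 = 67/36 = 1.86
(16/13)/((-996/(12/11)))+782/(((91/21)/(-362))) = -65327.08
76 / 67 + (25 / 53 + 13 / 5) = 74678 / 17755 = 4.21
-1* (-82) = 82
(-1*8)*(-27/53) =216/53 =4.08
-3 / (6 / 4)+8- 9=-3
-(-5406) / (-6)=-901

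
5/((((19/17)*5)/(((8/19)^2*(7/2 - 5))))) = -1632/6859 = -0.24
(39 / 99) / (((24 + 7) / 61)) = 793 / 1023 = 0.78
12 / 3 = 4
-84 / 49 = -12 / 7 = -1.71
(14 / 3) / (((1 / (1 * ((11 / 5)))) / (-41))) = -420.93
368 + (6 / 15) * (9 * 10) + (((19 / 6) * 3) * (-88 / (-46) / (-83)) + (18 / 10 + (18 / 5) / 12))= 7748269 / 19090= 405.88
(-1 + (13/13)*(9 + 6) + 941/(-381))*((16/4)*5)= 87860/381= 230.60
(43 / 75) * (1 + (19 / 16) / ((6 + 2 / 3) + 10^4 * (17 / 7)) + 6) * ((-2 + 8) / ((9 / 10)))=2456851397 / 91825200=26.76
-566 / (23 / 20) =-11320 / 23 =-492.17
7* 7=49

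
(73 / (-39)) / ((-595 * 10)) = 73 / 232050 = 0.00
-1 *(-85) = 85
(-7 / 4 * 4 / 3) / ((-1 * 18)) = 7 / 54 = 0.13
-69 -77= -146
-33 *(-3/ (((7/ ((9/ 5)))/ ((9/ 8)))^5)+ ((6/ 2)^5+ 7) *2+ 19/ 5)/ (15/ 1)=-9537526674354767/ 8605184000000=-1108.35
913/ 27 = 33.81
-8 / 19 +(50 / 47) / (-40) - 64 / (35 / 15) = -697017 / 25004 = -27.88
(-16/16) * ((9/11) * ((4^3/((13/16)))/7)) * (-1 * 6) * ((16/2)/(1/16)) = 7077888/1001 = 7070.82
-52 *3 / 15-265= -1377 / 5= -275.40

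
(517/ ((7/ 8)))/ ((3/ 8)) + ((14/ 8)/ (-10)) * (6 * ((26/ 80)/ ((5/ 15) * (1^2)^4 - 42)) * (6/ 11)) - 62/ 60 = 1574.59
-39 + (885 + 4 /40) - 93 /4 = 16457 /20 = 822.85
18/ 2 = 9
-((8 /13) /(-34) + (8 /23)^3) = -64484 /2688907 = -0.02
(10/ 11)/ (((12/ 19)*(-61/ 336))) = -5320/ 671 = -7.93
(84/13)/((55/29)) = 2436/715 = 3.41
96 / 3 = 32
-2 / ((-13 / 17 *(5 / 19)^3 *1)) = 233206 / 1625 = 143.51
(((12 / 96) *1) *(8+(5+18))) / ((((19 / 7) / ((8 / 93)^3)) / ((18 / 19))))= 896 / 1040763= 0.00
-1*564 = -564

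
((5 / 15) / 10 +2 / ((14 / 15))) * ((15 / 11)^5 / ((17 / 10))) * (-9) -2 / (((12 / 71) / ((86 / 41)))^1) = -186566640032 / 2357303487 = -79.14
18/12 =1.50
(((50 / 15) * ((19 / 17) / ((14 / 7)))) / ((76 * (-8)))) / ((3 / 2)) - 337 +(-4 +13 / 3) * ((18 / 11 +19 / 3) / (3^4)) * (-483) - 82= -316155245 / 727056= -434.84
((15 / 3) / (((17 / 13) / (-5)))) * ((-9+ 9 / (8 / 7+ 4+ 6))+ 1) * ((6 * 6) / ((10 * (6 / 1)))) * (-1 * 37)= -6105 / 2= -3052.50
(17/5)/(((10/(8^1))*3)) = 68/75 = 0.91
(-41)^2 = 1681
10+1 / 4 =41 / 4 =10.25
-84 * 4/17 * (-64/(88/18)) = 48384/187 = 258.74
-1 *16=-16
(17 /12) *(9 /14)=0.91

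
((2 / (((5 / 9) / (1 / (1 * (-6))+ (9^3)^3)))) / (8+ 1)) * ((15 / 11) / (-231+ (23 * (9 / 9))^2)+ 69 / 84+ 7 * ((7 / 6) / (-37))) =7167255023346359 / 76410180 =93799740.08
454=454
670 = 670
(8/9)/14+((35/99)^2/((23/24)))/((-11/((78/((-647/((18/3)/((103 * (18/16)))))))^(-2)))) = -38073824559583/125159658624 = -304.20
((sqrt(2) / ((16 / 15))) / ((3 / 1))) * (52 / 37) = 65 * sqrt(2) / 148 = 0.62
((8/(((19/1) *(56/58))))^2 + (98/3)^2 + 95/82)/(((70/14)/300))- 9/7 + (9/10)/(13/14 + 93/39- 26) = 2879544192164852/44918296815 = 64106.26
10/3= 3.33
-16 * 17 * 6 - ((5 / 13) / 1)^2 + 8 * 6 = -267721 / 169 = -1584.15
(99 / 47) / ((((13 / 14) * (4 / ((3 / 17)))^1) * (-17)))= -2079 / 353158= -0.01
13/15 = 0.87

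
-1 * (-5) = 5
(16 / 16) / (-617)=-1 / 617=-0.00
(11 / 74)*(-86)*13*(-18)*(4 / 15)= 147576 / 185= 797.71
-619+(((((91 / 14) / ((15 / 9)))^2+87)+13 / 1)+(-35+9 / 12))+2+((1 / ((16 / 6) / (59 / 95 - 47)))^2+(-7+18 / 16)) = -6914729 / 28880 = -239.43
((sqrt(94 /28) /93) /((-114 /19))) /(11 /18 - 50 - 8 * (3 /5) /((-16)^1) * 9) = 5 * sqrt(658) /1823668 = 0.00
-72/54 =-1.33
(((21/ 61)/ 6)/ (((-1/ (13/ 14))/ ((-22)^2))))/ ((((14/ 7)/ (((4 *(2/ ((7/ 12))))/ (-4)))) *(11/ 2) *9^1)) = 1144/ 1281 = 0.89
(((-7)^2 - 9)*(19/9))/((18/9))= 380/9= 42.22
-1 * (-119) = 119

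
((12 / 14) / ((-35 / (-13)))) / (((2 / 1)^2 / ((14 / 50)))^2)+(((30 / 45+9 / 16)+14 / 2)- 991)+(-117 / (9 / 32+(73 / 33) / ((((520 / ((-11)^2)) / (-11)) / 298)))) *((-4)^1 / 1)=-1552306551242771 / 1579077150000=-983.05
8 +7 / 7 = 9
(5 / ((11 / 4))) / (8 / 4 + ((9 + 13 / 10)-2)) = 200 / 1133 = 0.18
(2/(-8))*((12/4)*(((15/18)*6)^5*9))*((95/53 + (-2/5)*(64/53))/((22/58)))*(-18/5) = 262147.19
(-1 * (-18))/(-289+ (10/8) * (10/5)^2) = -9/142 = -0.06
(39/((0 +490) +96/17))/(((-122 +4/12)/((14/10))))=-13923/15377450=-0.00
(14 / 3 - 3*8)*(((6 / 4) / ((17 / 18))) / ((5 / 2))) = -1044 / 85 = -12.28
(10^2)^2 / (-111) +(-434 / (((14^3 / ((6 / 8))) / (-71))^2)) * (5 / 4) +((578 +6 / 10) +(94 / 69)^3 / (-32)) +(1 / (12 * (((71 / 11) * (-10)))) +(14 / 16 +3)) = 73088851513571426567 / 148524295725066240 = 492.10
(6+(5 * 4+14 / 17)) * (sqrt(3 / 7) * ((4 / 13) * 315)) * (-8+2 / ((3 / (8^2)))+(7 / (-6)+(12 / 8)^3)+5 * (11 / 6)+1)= 3861180 * sqrt(21) / 221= 80064.03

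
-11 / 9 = -1.22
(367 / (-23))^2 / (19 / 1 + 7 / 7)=134689 / 10580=12.73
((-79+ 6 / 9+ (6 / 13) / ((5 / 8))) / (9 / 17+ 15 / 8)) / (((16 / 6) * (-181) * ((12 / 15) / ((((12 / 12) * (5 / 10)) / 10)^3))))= 257227 / 24621792000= 0.00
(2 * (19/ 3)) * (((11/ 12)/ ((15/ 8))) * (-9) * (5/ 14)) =-418/ 21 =-19.90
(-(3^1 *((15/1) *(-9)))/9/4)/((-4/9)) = -405/16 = -25.31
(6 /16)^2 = 9 /64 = 0.14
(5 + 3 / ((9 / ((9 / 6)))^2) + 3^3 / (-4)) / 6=-5 / 18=-0.28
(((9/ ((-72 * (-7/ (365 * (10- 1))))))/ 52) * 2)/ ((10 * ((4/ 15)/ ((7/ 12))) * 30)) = 219/ 13312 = 0.02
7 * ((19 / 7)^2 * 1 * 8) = 2888 / 7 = 412.57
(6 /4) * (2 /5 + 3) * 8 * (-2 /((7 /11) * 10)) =-2244 /175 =-12.82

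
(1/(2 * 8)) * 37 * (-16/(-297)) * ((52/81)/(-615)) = -1924/14795055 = -0.00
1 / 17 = 0.06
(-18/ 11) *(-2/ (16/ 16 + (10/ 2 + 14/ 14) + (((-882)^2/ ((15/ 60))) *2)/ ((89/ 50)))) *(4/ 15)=4272/ 17114362265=0.00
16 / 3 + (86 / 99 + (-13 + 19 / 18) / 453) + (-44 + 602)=50603171 / 89694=564.18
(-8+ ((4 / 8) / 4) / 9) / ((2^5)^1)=-575 / 2304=-0.25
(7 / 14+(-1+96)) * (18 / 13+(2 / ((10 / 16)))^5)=1307178979 / 40625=32176.71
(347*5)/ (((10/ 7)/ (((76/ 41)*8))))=738416/ 41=18010.15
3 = 3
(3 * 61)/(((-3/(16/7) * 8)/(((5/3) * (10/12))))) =-24.21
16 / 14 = 8 / 7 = 1.14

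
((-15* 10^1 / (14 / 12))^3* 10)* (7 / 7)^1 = -7290000000 / 343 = -21253644.31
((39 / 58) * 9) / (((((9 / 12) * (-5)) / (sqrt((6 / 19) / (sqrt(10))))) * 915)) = -78 * 2^(1 / 4) * 5^(3 / 4) * sqrt(57) / 4201375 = -0.00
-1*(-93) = 93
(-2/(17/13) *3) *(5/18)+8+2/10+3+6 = 4061/255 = 15.93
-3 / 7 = -0.43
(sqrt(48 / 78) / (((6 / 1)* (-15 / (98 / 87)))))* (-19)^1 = 1862* sqrt(26) / 50895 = 0.19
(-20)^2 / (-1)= -400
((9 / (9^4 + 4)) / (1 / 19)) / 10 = 171 / 65650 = 0.00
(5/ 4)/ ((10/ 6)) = 3/ 4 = 0.75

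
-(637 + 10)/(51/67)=-43349/51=-849.98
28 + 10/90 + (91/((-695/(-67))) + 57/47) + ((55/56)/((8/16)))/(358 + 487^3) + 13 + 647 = 60338461547533633/86432832968580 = 698.10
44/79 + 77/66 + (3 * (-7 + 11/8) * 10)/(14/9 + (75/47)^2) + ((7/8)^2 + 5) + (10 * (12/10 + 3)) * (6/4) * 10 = 737664849187/1236965568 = 596.35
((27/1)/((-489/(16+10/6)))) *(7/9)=-371/489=-0.76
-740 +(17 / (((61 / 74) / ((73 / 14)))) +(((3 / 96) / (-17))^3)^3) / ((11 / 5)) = -13544553774565375062784113379415 / 19597950547990359996826124288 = -691.12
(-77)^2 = 5929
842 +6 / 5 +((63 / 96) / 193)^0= 4221 / 5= 844.20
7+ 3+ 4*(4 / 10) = 58 / 5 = 11.60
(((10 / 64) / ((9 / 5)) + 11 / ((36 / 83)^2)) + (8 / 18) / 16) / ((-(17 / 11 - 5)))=1670405 / 98496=16.96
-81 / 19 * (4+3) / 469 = -81 / 1273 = -0.06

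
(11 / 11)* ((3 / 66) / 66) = 1 / 1452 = 0.00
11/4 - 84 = -325/4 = -81.25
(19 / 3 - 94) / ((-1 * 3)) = 263 / 9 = 29.22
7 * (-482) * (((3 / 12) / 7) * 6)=-723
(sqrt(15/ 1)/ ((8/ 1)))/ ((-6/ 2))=-sqrt(15)/ 24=-0.16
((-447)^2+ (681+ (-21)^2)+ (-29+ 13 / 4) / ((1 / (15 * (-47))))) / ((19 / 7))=6134373 / 76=80715.43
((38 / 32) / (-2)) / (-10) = 19 / 320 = 0.06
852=852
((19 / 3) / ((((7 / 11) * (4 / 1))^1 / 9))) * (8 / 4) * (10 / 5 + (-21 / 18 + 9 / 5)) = 16511 / 140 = 117.94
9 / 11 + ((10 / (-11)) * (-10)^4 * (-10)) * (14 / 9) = 14000081 / 99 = 141414.96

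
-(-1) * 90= 90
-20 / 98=-10 / 49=-0.20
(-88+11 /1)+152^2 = 23027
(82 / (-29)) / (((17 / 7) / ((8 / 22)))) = -2296 / 5423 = -0.42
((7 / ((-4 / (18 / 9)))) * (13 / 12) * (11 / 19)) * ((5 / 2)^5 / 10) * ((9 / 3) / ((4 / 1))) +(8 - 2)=-392153 / 38912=-10.08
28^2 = 784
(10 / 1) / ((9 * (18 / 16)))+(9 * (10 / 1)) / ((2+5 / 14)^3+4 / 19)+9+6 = 1278515245 / 56196099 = 22.75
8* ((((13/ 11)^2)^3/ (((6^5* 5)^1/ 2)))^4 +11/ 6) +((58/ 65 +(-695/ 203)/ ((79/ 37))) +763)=28482763459151644596208223819681013482878707240641/ 36659453013620233865117389284496359403115520000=776.96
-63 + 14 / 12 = -371 / 6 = -61.83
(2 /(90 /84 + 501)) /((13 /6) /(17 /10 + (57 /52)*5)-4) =-26138 /24266451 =-0.00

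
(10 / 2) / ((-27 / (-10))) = 50 / 27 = 1.85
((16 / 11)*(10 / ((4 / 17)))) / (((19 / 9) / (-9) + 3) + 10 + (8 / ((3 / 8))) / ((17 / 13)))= 468180 / 220231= 2.13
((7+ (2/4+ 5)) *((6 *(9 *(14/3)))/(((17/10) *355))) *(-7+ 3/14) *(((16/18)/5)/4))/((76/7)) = -175/1207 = -0.14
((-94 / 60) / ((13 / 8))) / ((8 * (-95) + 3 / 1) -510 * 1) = 0.00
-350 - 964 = -1314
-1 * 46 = -46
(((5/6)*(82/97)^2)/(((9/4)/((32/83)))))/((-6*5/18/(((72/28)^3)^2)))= -1626298269696/91877633603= -17.70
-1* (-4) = 4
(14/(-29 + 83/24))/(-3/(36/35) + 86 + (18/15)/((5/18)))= -0.01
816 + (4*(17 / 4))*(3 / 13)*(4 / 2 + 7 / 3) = 833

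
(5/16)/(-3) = -5/48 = -0.10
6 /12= 1 /2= 0.50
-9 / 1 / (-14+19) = -9 / 5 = -1.80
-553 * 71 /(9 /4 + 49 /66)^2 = -8659728 /1975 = -4384.67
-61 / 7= -8.71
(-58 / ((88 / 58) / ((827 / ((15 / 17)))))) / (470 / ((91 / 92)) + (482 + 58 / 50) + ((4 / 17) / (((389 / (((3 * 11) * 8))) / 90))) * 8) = -35576264563385 / 1065722978562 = -33.38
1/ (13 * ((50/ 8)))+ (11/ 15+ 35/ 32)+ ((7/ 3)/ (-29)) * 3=1445881/ 904800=1.60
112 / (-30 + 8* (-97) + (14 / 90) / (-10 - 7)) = -85680 / 616597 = -0.14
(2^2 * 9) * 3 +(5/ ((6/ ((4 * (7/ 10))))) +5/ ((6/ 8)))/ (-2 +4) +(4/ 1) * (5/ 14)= 1595/ 14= 113.93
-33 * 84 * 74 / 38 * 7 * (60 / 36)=-1196580 / 19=-62977.89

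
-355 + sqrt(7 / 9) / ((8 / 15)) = -355 + 5 * sqrt(7) / 8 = -353.35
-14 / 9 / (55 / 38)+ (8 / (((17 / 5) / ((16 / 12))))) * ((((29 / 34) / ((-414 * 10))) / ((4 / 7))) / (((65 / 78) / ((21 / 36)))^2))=-212281657 / 197415900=-1.08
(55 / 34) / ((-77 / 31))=-155 / 238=-0.65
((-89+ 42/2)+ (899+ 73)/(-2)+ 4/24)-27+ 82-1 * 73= -3431/6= -571.83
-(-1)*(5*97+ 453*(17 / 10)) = 12551 / 10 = 1255.10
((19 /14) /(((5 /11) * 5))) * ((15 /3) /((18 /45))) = 209 /28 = 7.46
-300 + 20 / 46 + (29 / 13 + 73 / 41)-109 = -4959427 / 12259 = -404.55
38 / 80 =19 / 40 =0.48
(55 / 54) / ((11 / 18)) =5 / 3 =1.67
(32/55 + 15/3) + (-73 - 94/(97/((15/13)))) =-4753338/69355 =-68.54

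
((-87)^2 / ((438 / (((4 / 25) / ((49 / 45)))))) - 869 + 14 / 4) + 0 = -30868107 / 35770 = -862.96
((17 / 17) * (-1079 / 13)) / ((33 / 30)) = -830 / 11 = -75.45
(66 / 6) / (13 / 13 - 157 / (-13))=143 / 170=0.84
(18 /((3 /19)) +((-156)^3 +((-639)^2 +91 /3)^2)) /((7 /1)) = 1500723136198 /63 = 23821002161.87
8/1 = 8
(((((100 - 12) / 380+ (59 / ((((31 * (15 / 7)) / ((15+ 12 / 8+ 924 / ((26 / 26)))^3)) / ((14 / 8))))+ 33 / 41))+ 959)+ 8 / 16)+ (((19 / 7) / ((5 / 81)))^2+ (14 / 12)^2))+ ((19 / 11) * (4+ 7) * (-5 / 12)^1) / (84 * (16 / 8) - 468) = 1224045997451059653 / 946640800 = 1293041666.33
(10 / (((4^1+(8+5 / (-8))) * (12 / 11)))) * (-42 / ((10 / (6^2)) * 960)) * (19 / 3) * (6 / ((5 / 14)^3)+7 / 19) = -3450601 / 32500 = -106.17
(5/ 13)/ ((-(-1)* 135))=1/ 351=0.00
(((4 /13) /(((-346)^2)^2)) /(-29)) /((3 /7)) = -7 /4052350565484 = -0.00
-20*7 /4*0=0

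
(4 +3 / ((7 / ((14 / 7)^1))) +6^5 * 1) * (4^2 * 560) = 69716480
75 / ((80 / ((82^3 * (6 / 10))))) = 620289 / 2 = 310144.50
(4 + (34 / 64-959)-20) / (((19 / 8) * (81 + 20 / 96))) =-187098 / 37031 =-5.05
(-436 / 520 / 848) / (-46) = 109 / 5071040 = 0.00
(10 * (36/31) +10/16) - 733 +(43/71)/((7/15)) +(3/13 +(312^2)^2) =15183425574046167/1602328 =9475853616.77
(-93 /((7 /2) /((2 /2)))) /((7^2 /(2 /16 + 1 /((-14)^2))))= -4743 /67228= -0.07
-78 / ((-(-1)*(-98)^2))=-39 / 4802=-0.01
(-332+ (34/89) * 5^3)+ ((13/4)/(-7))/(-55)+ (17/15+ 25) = -258.11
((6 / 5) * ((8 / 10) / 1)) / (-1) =-24 / 25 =-0.96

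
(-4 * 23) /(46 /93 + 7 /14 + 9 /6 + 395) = -8556 /36967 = -0.23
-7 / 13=-0.54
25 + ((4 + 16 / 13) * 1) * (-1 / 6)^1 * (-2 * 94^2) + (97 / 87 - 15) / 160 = 349055377 / 22620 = 15431.27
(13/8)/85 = 0.02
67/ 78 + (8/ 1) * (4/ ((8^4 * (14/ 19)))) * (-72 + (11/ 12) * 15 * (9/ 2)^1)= 420235/ 559104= 0.75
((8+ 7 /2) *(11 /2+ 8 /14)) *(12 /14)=5865 /98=59.85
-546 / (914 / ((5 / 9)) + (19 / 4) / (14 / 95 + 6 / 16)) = -541905 / 1641886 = -0.33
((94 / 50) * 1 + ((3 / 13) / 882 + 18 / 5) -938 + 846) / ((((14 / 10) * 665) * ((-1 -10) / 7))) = 8266961 / 139789650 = 0.06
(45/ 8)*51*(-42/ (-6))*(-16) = -32130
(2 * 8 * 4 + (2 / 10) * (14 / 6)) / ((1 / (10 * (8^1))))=15472 / 3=5157.33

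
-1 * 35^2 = -1225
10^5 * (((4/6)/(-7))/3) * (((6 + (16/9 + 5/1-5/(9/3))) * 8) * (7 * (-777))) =41440000000/27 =1534814814.81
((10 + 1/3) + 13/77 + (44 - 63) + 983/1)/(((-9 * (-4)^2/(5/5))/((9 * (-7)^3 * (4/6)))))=5515195/396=13927.26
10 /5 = 2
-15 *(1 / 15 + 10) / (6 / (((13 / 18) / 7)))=-1963 / 756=-2.60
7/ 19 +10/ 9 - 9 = -1286/ 171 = -7.52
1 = 1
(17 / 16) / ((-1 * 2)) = -17 / 32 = -0.53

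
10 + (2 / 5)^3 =1258 / 125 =10.06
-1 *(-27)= 27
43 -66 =-23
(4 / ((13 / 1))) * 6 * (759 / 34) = 9108 / 221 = 41.21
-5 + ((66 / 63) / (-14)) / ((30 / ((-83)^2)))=-97829 / 4410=-22.18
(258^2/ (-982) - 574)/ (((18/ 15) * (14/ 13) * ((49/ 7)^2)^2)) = -0.21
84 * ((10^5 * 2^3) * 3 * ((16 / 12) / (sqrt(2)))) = 134400000 * sqrt(2) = 190070302.78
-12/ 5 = -2.40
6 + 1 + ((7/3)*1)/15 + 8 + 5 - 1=862/45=19.16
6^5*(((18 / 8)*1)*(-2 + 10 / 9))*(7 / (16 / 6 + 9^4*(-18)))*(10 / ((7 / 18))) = 4199040 / 177143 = 23.70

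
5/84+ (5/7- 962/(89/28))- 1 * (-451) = 1114837/7476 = 149.12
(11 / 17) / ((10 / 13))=143 / 170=0.84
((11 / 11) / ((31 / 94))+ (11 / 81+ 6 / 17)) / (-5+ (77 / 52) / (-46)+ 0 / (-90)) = -359519992 / 513823419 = -0.70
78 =78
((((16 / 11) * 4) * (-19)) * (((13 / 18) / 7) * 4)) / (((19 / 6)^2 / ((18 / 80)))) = -7488 / 7315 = -1.02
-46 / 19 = -2.42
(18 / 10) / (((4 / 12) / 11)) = 297 / 5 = 59.40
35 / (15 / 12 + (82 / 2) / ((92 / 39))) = 1610 / 857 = 1.88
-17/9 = -1.89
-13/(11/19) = -247/11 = -22.45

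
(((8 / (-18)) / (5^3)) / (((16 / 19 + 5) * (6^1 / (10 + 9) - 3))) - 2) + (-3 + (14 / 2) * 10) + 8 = 464911069 / 6368625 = 73.00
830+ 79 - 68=841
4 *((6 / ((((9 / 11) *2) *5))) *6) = 88 / 5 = 17.60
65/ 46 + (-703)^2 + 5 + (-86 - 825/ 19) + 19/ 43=18568756357/ 37582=494086.43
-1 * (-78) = 78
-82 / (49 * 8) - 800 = -156841 / 196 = -800.21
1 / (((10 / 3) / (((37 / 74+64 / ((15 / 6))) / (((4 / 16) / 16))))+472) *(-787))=-12528 / 4653720667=-0.00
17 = 17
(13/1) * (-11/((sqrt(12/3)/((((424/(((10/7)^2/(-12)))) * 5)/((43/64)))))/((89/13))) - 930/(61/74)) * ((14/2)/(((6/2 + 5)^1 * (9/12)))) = 138736447178/13115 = 10578455.75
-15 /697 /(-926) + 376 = 242678687 /645422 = 376.00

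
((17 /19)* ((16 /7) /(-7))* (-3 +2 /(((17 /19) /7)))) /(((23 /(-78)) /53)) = 14220960 /21413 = 664.13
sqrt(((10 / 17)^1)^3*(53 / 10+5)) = 10*sqrt(1751) / 289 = 1.45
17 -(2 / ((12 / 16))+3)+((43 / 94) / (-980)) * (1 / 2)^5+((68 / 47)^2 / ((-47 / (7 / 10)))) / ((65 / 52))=1104564785243 / 97676678400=11.31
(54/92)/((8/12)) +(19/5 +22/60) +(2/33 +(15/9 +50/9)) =112301/9108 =12.33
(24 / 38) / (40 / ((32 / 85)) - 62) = 16 / 1121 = 0.01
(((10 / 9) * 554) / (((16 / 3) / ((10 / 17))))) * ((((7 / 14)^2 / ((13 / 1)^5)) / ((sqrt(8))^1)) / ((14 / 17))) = 6925 * sqrt(2) / 499017792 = 0.00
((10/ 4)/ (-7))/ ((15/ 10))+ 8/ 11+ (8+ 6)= 3347/ 231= 14.49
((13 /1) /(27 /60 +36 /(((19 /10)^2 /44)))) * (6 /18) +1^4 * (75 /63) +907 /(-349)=-32504332198 /23242083921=-1.40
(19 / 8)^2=5.64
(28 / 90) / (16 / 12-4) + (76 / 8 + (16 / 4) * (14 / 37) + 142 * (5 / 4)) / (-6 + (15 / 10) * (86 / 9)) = 49961 / 2220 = 22.50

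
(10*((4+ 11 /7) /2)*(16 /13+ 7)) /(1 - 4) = -535 /7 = -76.43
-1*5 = -5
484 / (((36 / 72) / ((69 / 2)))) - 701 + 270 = 32965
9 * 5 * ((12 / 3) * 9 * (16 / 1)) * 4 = 103680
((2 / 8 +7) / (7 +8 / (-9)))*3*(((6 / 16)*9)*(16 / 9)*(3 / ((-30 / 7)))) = -16443 / 1100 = -14.95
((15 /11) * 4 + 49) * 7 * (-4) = -16772 /11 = -1524.73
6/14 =3/7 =0.43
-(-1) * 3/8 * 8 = 3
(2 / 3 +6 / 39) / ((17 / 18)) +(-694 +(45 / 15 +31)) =-145668 / 221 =-659.13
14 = 14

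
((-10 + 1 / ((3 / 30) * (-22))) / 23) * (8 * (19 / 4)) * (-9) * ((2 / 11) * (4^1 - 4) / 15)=0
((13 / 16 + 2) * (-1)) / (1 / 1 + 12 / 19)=-1.72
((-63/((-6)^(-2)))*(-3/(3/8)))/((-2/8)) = -72576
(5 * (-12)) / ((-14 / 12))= 360 / 7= 51.43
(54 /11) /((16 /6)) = 81 /44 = 1.84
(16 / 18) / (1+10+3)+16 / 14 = 76 / 63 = 1.21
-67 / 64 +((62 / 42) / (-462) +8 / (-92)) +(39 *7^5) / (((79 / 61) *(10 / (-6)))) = -856537945765973 / 2820565440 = -303675.97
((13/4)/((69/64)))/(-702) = -8/1863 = -0.00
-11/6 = -1.83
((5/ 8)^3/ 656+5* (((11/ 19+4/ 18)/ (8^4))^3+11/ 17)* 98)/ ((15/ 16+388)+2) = 7593487926596421680513/ 9362854717909333180416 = 0.81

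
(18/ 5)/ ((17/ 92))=1656/ 85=19.48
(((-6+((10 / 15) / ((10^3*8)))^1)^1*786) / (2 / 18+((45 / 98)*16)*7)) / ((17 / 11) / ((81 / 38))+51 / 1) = -529439102577 / 299288978000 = -1.77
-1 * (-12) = 12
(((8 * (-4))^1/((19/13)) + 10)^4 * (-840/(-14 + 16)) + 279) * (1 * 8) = -8765135250888/130321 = -67258041.69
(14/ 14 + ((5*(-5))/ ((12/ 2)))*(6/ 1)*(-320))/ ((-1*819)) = -127/ 13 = -9.77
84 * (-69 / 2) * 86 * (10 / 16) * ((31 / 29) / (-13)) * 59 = 569797515 / 754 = 755699.62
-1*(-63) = 63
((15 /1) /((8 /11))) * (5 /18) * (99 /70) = 1815 /224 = 8.10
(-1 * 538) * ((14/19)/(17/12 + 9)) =-90384/2375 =-38.06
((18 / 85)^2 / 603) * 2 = 0.00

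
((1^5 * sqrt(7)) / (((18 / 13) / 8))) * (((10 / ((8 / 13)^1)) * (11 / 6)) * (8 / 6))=18590 * sqrt(7) / 81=607.22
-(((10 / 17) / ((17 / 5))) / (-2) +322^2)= -29964651 / 289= -103683.91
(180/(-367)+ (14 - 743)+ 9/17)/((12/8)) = -3031992/6239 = -485.97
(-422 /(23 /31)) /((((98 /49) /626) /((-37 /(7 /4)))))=606010568 /161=3764040.80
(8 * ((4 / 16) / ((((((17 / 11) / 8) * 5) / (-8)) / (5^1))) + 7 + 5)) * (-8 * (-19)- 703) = -123424 / 17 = -7260.24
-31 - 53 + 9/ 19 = -1587/ 19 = -83.53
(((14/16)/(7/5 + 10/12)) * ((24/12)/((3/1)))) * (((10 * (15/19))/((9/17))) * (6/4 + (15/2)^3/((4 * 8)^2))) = 7.45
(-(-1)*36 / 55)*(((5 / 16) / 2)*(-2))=-9 / 44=-0.20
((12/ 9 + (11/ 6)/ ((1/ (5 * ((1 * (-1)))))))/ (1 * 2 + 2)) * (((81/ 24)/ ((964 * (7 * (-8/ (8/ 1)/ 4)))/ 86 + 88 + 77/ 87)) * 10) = -168345/ 176432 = -0.95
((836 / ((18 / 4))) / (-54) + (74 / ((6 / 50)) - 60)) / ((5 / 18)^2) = 537736 / 75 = 7169.81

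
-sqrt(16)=-4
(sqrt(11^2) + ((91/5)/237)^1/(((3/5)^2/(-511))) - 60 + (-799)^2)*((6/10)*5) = 1914728.99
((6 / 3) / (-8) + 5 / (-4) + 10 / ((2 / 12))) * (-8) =-468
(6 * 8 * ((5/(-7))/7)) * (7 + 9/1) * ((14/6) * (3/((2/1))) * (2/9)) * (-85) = 108800/21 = 5180.95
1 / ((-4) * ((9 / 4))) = -1 / 9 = -0.11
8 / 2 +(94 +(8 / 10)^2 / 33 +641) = 609691 / 825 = 739.02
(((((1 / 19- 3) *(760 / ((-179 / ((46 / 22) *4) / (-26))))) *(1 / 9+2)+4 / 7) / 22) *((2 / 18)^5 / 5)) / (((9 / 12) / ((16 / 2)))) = -0.01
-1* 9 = -9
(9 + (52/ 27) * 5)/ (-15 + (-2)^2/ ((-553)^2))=-153821927/ 123852537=-1.24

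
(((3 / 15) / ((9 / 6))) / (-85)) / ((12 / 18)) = -1 / 425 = -0.00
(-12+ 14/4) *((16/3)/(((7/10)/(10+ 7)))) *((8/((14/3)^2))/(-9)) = 46240/1029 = 44.94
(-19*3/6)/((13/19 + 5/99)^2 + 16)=-67225059/117041000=-0.57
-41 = -41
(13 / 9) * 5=65 / 9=7.22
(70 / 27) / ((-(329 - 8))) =-70 / 8667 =-0.01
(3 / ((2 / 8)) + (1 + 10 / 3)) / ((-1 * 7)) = -7 / 3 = -2.33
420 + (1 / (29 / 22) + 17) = 12695 / 29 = 437.76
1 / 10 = 0.10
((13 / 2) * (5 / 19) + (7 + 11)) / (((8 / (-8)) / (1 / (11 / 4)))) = -1498 / 209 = -7.17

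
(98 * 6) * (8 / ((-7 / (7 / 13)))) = -4704 / 13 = -361.85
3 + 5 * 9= 48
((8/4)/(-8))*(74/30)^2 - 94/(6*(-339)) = -49999/33900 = -1.47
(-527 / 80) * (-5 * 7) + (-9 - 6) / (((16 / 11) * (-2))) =7543 / 32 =235.72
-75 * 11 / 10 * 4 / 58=-165 / 29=-5.69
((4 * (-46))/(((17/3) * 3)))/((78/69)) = -2116/221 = -9.57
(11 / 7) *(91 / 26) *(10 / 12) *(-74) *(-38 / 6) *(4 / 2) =38665 / 9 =4296.11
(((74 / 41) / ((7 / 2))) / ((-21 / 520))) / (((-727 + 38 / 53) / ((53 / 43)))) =16629280 / 767375721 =0.02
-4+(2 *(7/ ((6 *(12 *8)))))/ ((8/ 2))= -4601/ 1152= -3.99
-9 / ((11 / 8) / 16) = -1152 / 11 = -104.73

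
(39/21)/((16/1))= 13/112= 0.12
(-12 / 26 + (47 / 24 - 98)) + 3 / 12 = -30031 / 312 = -96.25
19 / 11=1.73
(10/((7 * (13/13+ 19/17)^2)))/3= 1445/13608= 0.11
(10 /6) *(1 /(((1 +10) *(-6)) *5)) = -1 /198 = -0.01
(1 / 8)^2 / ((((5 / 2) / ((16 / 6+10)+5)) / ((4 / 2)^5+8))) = 53 / 12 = 4.42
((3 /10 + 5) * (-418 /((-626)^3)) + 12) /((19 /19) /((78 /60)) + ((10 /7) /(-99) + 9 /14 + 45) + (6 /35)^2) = 4641081640850655 /17955962255013532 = 0.26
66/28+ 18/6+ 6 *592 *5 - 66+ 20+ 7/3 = 744311/42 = 17721.69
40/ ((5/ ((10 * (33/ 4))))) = 660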